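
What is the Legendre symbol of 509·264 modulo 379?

-1

By multiplicativity, (509·264 / 379) = (509 / 379)·(264 / 379).
First factor (509 / 379):
(509 / 379)
  = (130 / 379)    [509 ≡ 130 mod 379]
  = -(65 / 379)    [379 ≡ 3 mod 8 ⇒ (2 / 379) = -1]
  = -(379 / 65)    [QR: 65 ≡ 1 mod 4, sign kept]
  = -(54 / 65)    [379 ≡ 54 mod 65]
  = -(27 / 65)    [65 ≡ 1 mod 8 ⇒ (2 / 65) = +1]
  = -(65 / 27)    [QR: 65 ≡ 1 mod 4, sign kept]
  = -(11 / 27)    [65 ≡ 11 mod 27]
  = (27 / 11)    [QR: both ≡ 3 mod 4, sign flips]
  = (5 / 11)    [27 ≡ 5 mod 11]
  = (11 / 5)    [QR: 5 ≡ 1 mod 4, sign kept]
  = (1 / 5)    [11 ≡ 1 mod 5]
  = 1    [(1 / 5) = 1]
Second factor (264 / 379):
(264 / 379)
  = -(33 / 379)    [379 ≡ 3 mod 8 ⇒ (2 / 379)^3 = -1]
  = -(379 / 33)    [QR: 33 ≡ 1 mod 4, sign kept]
  = -(16 / 33)    [379 ≡ 16 mod 33]
  = -(1 / 33)    [33 ≡ 1 mod 8 ⇒ (2 / 33)^4 = +1]
  = -1    [(1 / 33) = 1]
Product: (1)·(-1) = -1.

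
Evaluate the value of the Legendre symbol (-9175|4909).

Reduce the numerator: -9175 ≡ 643 (mod 4909), so (-9175|4909) = (643|4909).
4909 ≡ 1 (mod 4), so quadratic reciprocity gives (643|4909) = (4909|643). Reduce: 4909 ≡ 408 (mod 643). Now have (408|643).
Factor out 2: 408 = 2^3·51. Since 643 ≡ 3 (mod 8), (2|643) = -1, and (2|643)^3 = -1. Now have -(51|643).
Both 51 ≡ 3 and 643 ≡ 3 (mod 4), so reciprocity gives (51|643) = -(643|51). Reduce: 643 ≡ 31 (mod 51). Now have (31|51).
Both 31 ≡ 3 and 51 ≡ 3 (mod 4), so reciprocity gives (31|51) = -(51|31). Reduce: 51 ≡ 20 (mod 31). Now have -(20|31).
Factor out 2: 20 = 2^2·5. Since 31 ≡ 7 (mod 8), (2|31) = +1, and (2|31)^2 = +1. Now have -(5|31).
5 ≡ 1 (mod 4), so quadratic reciprocity gives (5|31) = (31|5). Reduce: 31 ≡ 1 (mod 5). Now have -(1|5).
(1|5) = 1. Collecting the sign factors: -1.

-1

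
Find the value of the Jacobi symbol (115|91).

1

(115|91)
  = (24|91)    [115 ≡ 24 mod 91]
  = -(3|91)    [91 ≡ 3 mod 8 ⇒ (2|91)^3 = -1]
  = (91|3)    [QR: both ≡ 3 mod 4, sign flips]
  = (1|3)    [91 ≡ 1 mod 3]
  = 1    [(1|3) = 1]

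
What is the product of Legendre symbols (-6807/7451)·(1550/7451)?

By multiplicativity, (-6807·1550/7451) = (-6807/7451)·(1550/7451).
First factor (-6807/7451):
Reduce the numerator: -6807 ≡ 644 (mod 7451), so (-6807/7451) = (644/7451).
Factor out 2: 644 = 2^2·161. Since 7451 ≡ 3 (mod 8), (2/7451) = -1, and (2/7451)^2 = +1. Now have (161/7451).
161 ≡ 1 (mod 4), so quadratic reciprocity gives (161/7451) = (7451/161). Reduce: 7451 ≡ 45 (mod 161). Now have (45/161).
45 ≡ 1 (mod 4), so quadratic reciprocity gives (45/161) = (161/45). Reduce: 161 ≡ 26 (mod 45). Now have (26/45).
Factor out 2: 26 = 2·13. Since 45 ≡ 5 (mod 8), (2/45) = -1. Now have -(13/45).
13 ≡ 1 (mod 4), so quadratic reciprocity gives (13/45) = (45/13). Reduce: 45 ≡ 6 (mod 13). Now have -(6/13).
Factor out 2: 6 = 2·3. Since 13 ≡ 5 (mod 8), (2/13) = -1. Now have (3/13).
13 ≡ 1 (mod 4), so quadratic reciprocity gives (3/13) = (13/3). Reduce: 13 ≡ 1 (mod 3). Now have (1/3).
(1/3) = 1. Collecting the sign factors: 1.
Second factor (1550/7451):
Factor out 2: 1550 = 2·775. Since 7451 ≡ 3 (mod 8), (2/7451) = -1. Now have -(775/7451).
Both 775 ≡ 3 and 7451 ≡ 3 (mod 4), so reciprocity gives (775/7451) = -(7451/775). Reduce: 7451 ≡ 476 (mod 775). Now have (476/775).
Factor out 2: 476 = 2^2·119. Since 775 ≡ 7 (mod 8), (2/775) = +1, and (2/775)^2 = +1. Now have (119/775).
Both 119 ≡ 3 and 775 ≡ 3 (mod 4), so reciprocity gives (119/775) = -(775/119). Reduce: 775 ≡ 61 (mod 119). Now have -(61/119).
61 ≡ 1 (mod 4), so quadratic reciprocity gives (61/119) = (119/61). Reduce: 119 ≡ 58 (mod 61). Now have -(58/61).
Factor out 2: 58 = 2·29. Since 61 ≡ 5 (mod 8), (2/61) = -1. Now have (29/61).
29 ≡ 1 (mod 4), so quadratic reciprocity gives (29/61) = (61/29). Reduce: 61 ≡ 3 (mod 29). Now have (3/29).
29 ≡ 1 (mod 4), so quadratic reciprocity gives (3/29) = (29/3). Reduce: 29 ≡ 2 (mod 3). Now have (2/3).
Factor out 2: 2 = 2. Since 3 ≡ 3 (mod 8), (2/3) = -1. Now have -(1/3).
(1/3) = 1. Collecting the sign factors: -1.
Product: (1)·(-1) = -1.

-1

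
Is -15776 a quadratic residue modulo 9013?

yes

Pull out -1: (-15776/9013) = (-1/9013)·(15776/9013). Since 9013 ≡ 1 (mod 4), (-1/9013) = +1. Now have (15776/9013).
Reduce the numerator: 15776 ≡ 6763 (mod 9013), so (15776/9013) = (6763/9013).
9013 ≡ 1 (mod 4), so quadratic reciprocity gives (6763/9013) = (9013/6763). Reduce: 9013 ≡ 2250 (mod 6763). Now have (2250/6763).
Factor out 2: 2250 = 2·1125. Since 6763 ≡ 3 (mod 8), (2/6763) = -1. Now have -(1125/6763).
1125 ≡ 1 (mod 4), so quadratic reciprocity gives (1125/6763) = (6763/1125). Reduce: 6763 ≡ 13 (mod 1125). Now have -(13/1125).
13 ≡ 1 (mod 4), so quadratic reciprocity gives (13/1125) = (1125/13). Reduce: 1125 ≡ 7 (mod 13). Now have -(7/13).
13 ≡ 1 (mod 4), so quadratic reciprocity gives (7/13) = (13/7). Reduce: 13 ≡ 6 (mod 7). Now have -(6/7).
Factor out 2: 6 = 2·3. Since 7 ≡ 7 (mod 8), (2/7) = +1. Now have -(3/7).
Both 3 ≡ 3 and 7 ≡ 3 (mod 4), so reciprocity gives (3/7) = -(7/3). Reduce: 7 ≡ 1 (mod 3). Now have (1/3).
(1/3) = 1. Collecting the sign factors: 1.
The Legendre symbol is 1, so x^2 ≡ -15776 (mod 9013) has solution.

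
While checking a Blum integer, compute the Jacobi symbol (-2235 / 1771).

1

Reduce the numerator: -2235 ≡ 1307 (mod 1771), so (-2235 / 1771) = (1307 / 1771).
Both 1307 ≡ 3 and 1771 ≡ 3 (mod 4), so reciprocity gives (1307 / 1771) = -(1771 / 1307). Reduce: 1771 ≡ 464 (mod 1307). Now have -(464 / 1307).
Factor out 2: 464 = 2^4·29. Since 1307 ≡ 3 (mod 8), (2 / 1307) = -1, and (2 / 1307)^4 = +1. Now have -(29 / 1307).
29 ≡ 1 (mod 4), so quadratic reciprocity gives (29 / 1307) = (1307 / 29). Reduce: 1307 ≡ 2 (mod 29). Now have -(2 / 29).
Factor out 2: 2 = 2. Since 29 ≡ 5 (mod 8), (2 / 29) = -1. Now have (1 / 29).
(1 / 29) = 1. Collecting the sign factors: 1.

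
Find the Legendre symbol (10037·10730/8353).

By multiplicativity, (10037·10730/8353) = (10037/8353)·(10730/8353).
First factor (10037/8353):
(10037/8353)
  = (1684/8353)    [10037 ≡ 1684 mod 8353]
  = (421/8353)    [8353 ≡ 1 mod 8 ⇒ (2/8353)^2 = +1]
  = (8353/421)    [QR: 421 ≡ 1 mod 4, sign kept]
  = (354/421)    [8353 ≡ 354 mod 421]
  = -(177/421)    [421 ≡ 5 mod 8 ⇒ (2/421) = -1]
  = -(421/177)    [QR: 177 ≡ 1 mod 4, sign kept]
  = -(67/177)    [421 ≡ 67 mod 177]
  = -(177/67)    [QR: 177 ≡ 1 mod 4, sign kept]
  = -(43/67)    [177 ≡ 43 mod 67]
  = (67/43)    [QR: both ≡ 3 mod 4, sign flips]
  = (24/43)    [67 ≡ 24 mod 43]
  = -(3/43)    [43 ≡ 3 mod 8 ⇒ (2/43)^3 = -1]
  = (43/3)    [QR: both ≡ 3 mod 4, sign flips]
  = (1/3)    [43 ≡ 1 mod 3]
  = 1    [(1/3) = 1]
Second factor (10730/8353):
(10730/8353)
  = (2377/8353)    [10730 ≡ 2377 mod 8353]
  = (8353/2377)    [QR: 2377 ≡ 1 mod 4, sign kept]
  = (1222/2377)    [8353 ≡ 1222 mod 2377]
  = (611/2377)    [2377 ≡ 1 mod 8 ⇒ (2/2377) = +1]
  = (2377/611)    [QR: 2377 ≡ 1 mod 4, sign kept]
  = (544/611)    [2377 ≡ 544 mod 611]
  = -(17/611)    [611 ≡ 3 mod 8 ⇒ (2/611)^5 = -1]
  = -(611/17)    [QR: 17 ≡ 1 mod 4, sign kept]
  = -(16/17)    [611 ≡ 16 mod 17]
  = -(1/17)    [17 ≡ 1 mod 8 ⇒ (2/17)^4 = +1]
  = -1    [(1/17) = 1]
Product: (1)·(-1) = -1.

-1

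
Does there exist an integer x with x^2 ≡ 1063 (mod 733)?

no

(1063|733)
  = (330|733)    [1063 ≡ 330 mod 733]
  = -(165|733)    [733 ≡ 5 mod 8 ⇒ (2|733) = -1]
  = -(733|165)    [QR: 165 ≡ 1 mod 4, sign kept]
  = -(73|165)    [733 ≡ 73 mod 165]
  = -(165|73)    [QR: 73 ≡ 1 mod 4, sign kept]
  = -(19|73)    [165 ≡ 19 mod 73]
  = -(73|19)    [QR: 73 ≡ 1 mod 4, sign kept]
  = -(16|19)    [73 ≡ 16 mod 19]
  = -(1|19)    [19 ≡ 3 mod 8 ⇒ (2|19)^4 = +1]
  = -1    [(1|19) = 1]
(1063|733) = -1, and 733 is prime, so 1063 is not a quadratic residue mod 733.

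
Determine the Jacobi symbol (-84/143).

Pull out -1: (-84/143) = (-1/143)·(84/143). Since 143 ≡ 3 (mod 4), (-1/143) = -1. Now have -(84/143).
Factor out 2: 84 = 2^2·21. Since 143 ≡ 7 (mod 8), (2/143) = +1, and (2/143)^2 = +1. Now have -(21/143).
21 ≡ 1 (mod 4), so quadratic reciprocity gives (21/143) = (143/21). Reduce: 143 ≡ 17 (mod 21). Now have -(17/21).
17 ≡ 1 (mod 4), so quadratic reciprocity gives (17/21) = (21/17). Reduce: 21 ≡ 4 (mod 17). Now have -(4/17).
Factor out 2: 4 = 2^2. Since 17 ≡ 1 (mod 8), (2/17) = +1, and (2/17)^2 = +1. Now have -(1/17).
(1/17) = 1. Collecting the sign factors: -1.

-1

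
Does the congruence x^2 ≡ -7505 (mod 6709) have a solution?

Reduce the numerator: -7505 ≡ 5913 (mod 6709), so (-7505/6709) = (5913/6709).
5913 ≡ 1 (mod 4), so quadratic reciprocity gives (5913/6709) = (6709/5913). Reduce: 6709 ≡ 796 (mod 5913). Now have (796/5913).
Factor out 2: 796 = 2^2·199. Since 5913 ≡ 1 (mod 8), (2/5913) = +1, and (2/5913)^2 = +1. Now have (199/5913).
5913 ≡ 1 (mod 4), so quadratic reciprocity gives (199/5913) = (5913/199). Reduce: 5913 ≡ 142 (mod 199). Now have (142/199).
Factor out 2: 142 = 2·71. Since 199 ≡ 7 (mod 8), (2/199) = +1. Now have (71/199).
Both 71 ≡ 3 and 199 ≡ 3 (mod 4), so reciprocity gives (71/199) = -(199/71). Reduce: 199 ≡ 57 (mod 71). Now have -(57/71).
57 ≡ 1 (mod 4), so quadratic reciprocity gives (57/71) = (71/57). Reduce: 71 ≡ 14 (mod 57). Now have -(14/57).
Factor out 2: 14 = 2·7. Since 57 ≡ 1 (mod 8), (2/57) = +1. Now have -(7/57).
57 ≡ 1 (mod 4), so quadratic reciprocity gives (7/57) = (57/7). Reduce: 57 ≡ 1 (mod 7). Now have -(1/7).
(1/7) = 1. Collecting the sign factors: -1.
The Legendre symbol is -1, so x^2 ≡ -7505 (mod 6709) has no solution.

no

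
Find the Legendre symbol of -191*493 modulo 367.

-1

By multiplicativity, (-191·493/367) = (-191/367)·(493/367).
First factor (-191/367):
Pull out -1: (-191/367) = (-1/367)·(191/367). Since 367 ≡ 3 (mod 4), (-1/367) = -1. Now have -(191/367).
Both 191 ≡ 3 and 367 ≡ 3 (mod 4), so reciprocity gives (191/367) = -(367/191). Reduce: 367 ≡ 176 (mod 191). Now have (176/191).
Factor out 2: 176 = 2^4·11. Since 191 ≡ 7 (mod 8), (2/191) = +1, and (2/191)^4 = +1. Now have (11/191).
Both 11 ≡ 3 and 191 ≡ 3 (mod 4), so reciprocity gives (11/191) = -(191/11). Reduce: 191 ≡ 4 (mod 11). Now have -(4/11).
Factor out 2: 4 = 2^2. Since 11 ≡ 3 (mod 8), (2/11) = -1, and (2/11)^2 = +1. Now have -(1/11).
(1/11) = 1. Collecting the sign factors: -1.
Second factor (493/367):
Reduce the numerator: 493 ≡ 126 (mod 367), so (493/367) = (126/367).
Factor out 2: 126 = 2·63. Since 367 ≡ 7 (mod 8), (2/367) = +1. Now have (63/367).
Both 63 ≡ 3 and 367 ≡ 3 (mod 4), so reciprocity gives (63/367) = -(367/63). Reduce: 367 ≡ 52 (mod 63). Now have -(52/63).
Factor out 2: 52 = 2^2·13. Since 63 ≡ 7 (mod 8), (2/63) = +1, and (2/63)^2 = +1. Now have -(13/63).
13 ≡ 1 (mod 4), so quadratic reciprocity gives (13/63) = (63/13). Reduce: 63 ≡ 11 (mod 13). Now have -(11/13).
13 ≡ 1 (mod 4), so quadratic reciprocity gives (11/13) = (13/11). Reduce: 13 ≡ 2 (mod 11). Now have -(2/11).
Factor out 2: 2 = 2. Since 11 ≡ 3 (mod 8), (2/11) = -1. Now have (1/11).
(1/11) = 1. Collecting the sign factors: 1.
Product: (-1)·(1) = -1.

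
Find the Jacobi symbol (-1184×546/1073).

By multiplicativity, (-1184·546/1073) = (-1184/1073)·(546/1073).
First factor (-1184/1073):
Reduce the numerator: -1184 ≡ 962 (mod 1073), so (-1184/1073) = (962/1073).
Factor out 2: 962 = 2·481. Since 1073 ≡ 1 (mod 8), (2/1073) = +1. Now have (481/1073).
481 ≡ 1 (mod 4), so quadratic reciprocity gives (481/1073) = (1073/481). Reduce: 1073 ≡ 111 (mod 481). Now have (111/481).
481 ≡ 1 (mod 4), so quadratic reciprocity gives (111/481) = (481/111). Reduce: 481 ≡ 37 (mod 111). Now have (37/111).
37 ≡ 1 (mod 4), so quadratic reciprocity gives (37/111) = (111/37). Reduce: 111 ≡ 0 (mod 37). Now have (0/37).
The numerator is now 0 with denominator 37 > 1: the symbol is 0.
Second factor (546/1073):
Factor out 2: 546 = 2·273. Since 1073 ≡ 1 (mod 8), (2/1073) = +1. Now have (273/1073).
273 ≡ 1 (mod 4), so quadratic reciprocity gives (273/1073) = (1073/273). Reduce: 1073 ≡ 254 (mod 273). Now have (254/273).
Factor out 2: 254 = 2·127. Since 273 ≡ 1 (mod 8), (2/273) = +1. Now have (127/273).
273 ≡ 1 (mod 4), so quadratic reciprocity gives (127/273) = (273/127). Reduce: 273 ≡ 19 (mod 127). Now have (19/127).
Both 19 ≡ 3 and 127 ≡ 3 (mod 4), so reciprocity gives (19/127) = -(127/19). Reduce: 127 ≡ 13 (mod 19). Now have -(13/19).
13 ≡ 1 (mod 4), so quadratic reciprocity gives (13/19) = (19/13). Reduce: 19 ≡ 6 (mod 13). Now have -(6/13).
Factor out 2: 6 = 2·3. Since 13 ≡ 5 (mod 8), (2/13) = -1. Now have (3/13).
13 ≡ 1 (mod 4), so quadratic reciprocity gives (3/13) = (13/3). Reduce: 13 ≡ 1 (mod 3). Now have (1/3).
(1/3) = 1. Collecting the sign factors: 1.
Product: (0)·(1) = 0.

0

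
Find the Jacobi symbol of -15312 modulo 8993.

-1

Reduce the numerator: -15312 ≡ 2674 (mod 8993), so (-15312/8993) = (2674/8993).
Factor out 2: 2674 = 2·1337. Since 8993 ≡ 1 (mod 8), (2/8993) = +1. Now have (1337/8993).
1337 ≡ 1 (mod 4), so quadratic reciprocity gives (1337/8993) = (8993/1337). Reduce: 8993 ≡ 971 (mod 1337). Now have (971/1337).
1337 ≡ 1 (mod 4), so quadratic reciprocity gives (971/1337) = (1337/971). Reduce: 1337 ≡ 366 (mod 971). Now have (366/971).
Factor out 2: 366 = 2·183. Since 971 ≡ 3 (mod 8), (2/971) = -1. Now have -(183/971).
Both 183 ≡ 3 and 971 ≡ 3 (mod 4), so reciprocity gives (183/971) = -(971/183). Reduce: 971 ≡ 56 (mod 183). Now have (56/183).
Factor out 2: 56 = 2^3·7. Since 183 ≡ 7 (mod 8), (2/183) = +1, and (2/183)^3 = +1. Now have (7/183).
Both 7 ≡ 3 and 183 ≡ 3 (mod 4), so reciprocity gives (7/183) = -(183/7). Reduce: 183 ≡ 1 (mod 7). Now have -(1/7).
(1/7) = 1. Collecting the sign factors: -1.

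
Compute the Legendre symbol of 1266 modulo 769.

Reduce the numerator: 1266 ≡ 497 (mod 769), so (1266 / 769) = (497 / 769).
497 ≡ 1 (mod 4), so quadratic reciprocity gives (497 / 769) = (769 / 497). Reduce: 769 ≡ 272 (mod 497). Now have (272 / 497).
Factor out 2: 272 = 2^4·17. Since 497 ≡ 1 (mod 8), (2 / 497) = +1, and (2 / 497)^4 = +1. Now have (17 / 497).
17 ≡ 1 (mod 4), so quadratic reciprocity gives (17 / 497) = (497 / 17). Reduce: 497 ≡ 4 (mod 17). Now have (4 / 17).
Factor out 2: 4 = 2^2. Since 17 ≡ 1 (mod 8), (2 / 17) = +1, and (2 / 17)^2 = +1. Now have (1 / 17).
(1 / 17) = 1. Collecting the sign factors: 1.

1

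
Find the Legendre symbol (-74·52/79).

By multiplicativity, (-74·52/79) = (-74/79)·(52/79).
First factor (-74/79):
Pull out -1: (-74/79) = (-1/79)·(74/79). Since 79 ≡ 3 (mod 4), (-1/79) = -1. Now have -(74/79).
Factor out 2: 74 = 2·37. Since 79 ≡ 7 (mod 8), (2/79) = +1. Now have -(37/79).
37 ≡ 1 (mod 4), so quadratic reciprocity gives (37/79) = (79/37). Reduce: 79 ≡ 5 (mod 37). Now have -(5/37).
5 ≡ 1 (mod 4), so quadratic reciprocity gives (5/37) = (37/5). Reduce: 37 ≡ 2 (mod 5). Now have -(2/5).
Factor out 2: 2 = 2. Since 5 ≡ 5 (mod 8), (2/5) = -1. Now have (1/5).
(1/5) = 1. Collecting the sign factors: 1.
Second factor (52/79):
Factor out 2: 52 = 2^2·13. Since 79 ≡ 7 (mod 8), (2/79) = +1, and (2/79)^2 = +1. Now have (13/79).
13 ≡ 1 (mod 4), so quadratic reciprocity gives (13/79) = (79/13). Reduce: 79 ≡ 1 (mod 13). Now have (1/13).
(1/13) = 1. Collecting the sign factors: 1.
Product: (1)·(1) = 1.

1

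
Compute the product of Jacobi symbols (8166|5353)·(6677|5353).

By multiplicativity, (8166·6677|5353) = (8166|5353)·(6677|5353).
First factor (8166|5353):
(8166|5353)
  = (2813|5353)    [8166 ≡ 2813 mod 5353]
  = (5353|2813)    [QR: 2813 ≡ 1 mod 4, sign kept]
  = (2540|2813)    [5353 ≡ 2540 mod 2813]
  = (635|2813)    [2813 ≡ 5 mod 8 ⇒ (2|2813)^2 = +1]
  = (2813|635)    [QR: 2813 ≡ 1 mod 4, sign kept]
  = (273|635)    [2813 ≡ 273 mod 635]
  = (635|273)    [QR: 273 ≡ 1 mod 4, sign kept]
  = (89|273)    [635 ≡ 89 mod 273]
  = (273|89)    [QR: 89 ≡ 1 mod 4, sign kept]
  = (6|89)    [273 ≡ 6 mod 89]
  = (3|89)    [89 ≡ 1 mod 8 ⇒ (2|89) = +1]
  = (89|3)    [QR: 89 ≡ 1 mod 4, sign kept]
  = (2|3)    [89 ≡ 2 mod 3]
  = -(1|3)    [3 ≡ 3 mod 8 ⇒ (2|3) = -1]
  = -1    [(1|3) = 1]
Second factor (6677|5353):
(6677|5353)
  = (1324|5353)    [6677 ≡ 1324 mod 5353]
  = (331|5353)    [5353 ≡ 1 mod 8 ⇒ (2|5353)^2 = +1]
  = (5353|331)    [QR: 5353 ≡ 1 mod 4, sign kept]
  = (57|331)    [5353 ≡ 57 mod 331]
  = (331|57)    [QR: 57 ≡ 1 mod 4, sign kept]
  = (46|57)    [331 ≡ 46 mod 57]
  = (23|57)    [57 ≡ 1 mod 8 ⇒ (2|57) = +1]
  = (57|23)    [QR: 57 ≡ 1 mod 4, sign kept]
  = (11|23)    [57 ≡ 11 mod 23]
  = -(23|11)    [QR: both ≡ 3 mod 4, sign flips]
  = -(1|11)    [23 ≡ 1 mod 11]
  = -1    [(1|11) = 1]
Product: (-1)·(-1) = 1.

1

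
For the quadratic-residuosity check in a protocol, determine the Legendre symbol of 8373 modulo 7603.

-1

(8373/7603)
  = (770/7603)    [8373 ≡ 770 mod 7603]
  = -(385/7603)    [7603 ≡ 3 mod 8 ⇒ (2/7603) = -1]
  = -(7603/385)    [QR: 385 ≡ 1 mod 4, sign kept]
  = -(288/385)    [7603 ≡ 288 mod 385]
  = -(9/385)    [385 ≡ 1 mod 8 ⇒ (2/385)^5 = +1]
  = -(385/9)    [QR: 9 ≡ 1 mod 4, sign kept]
  = -(7/9)    [385 ≡ 7 mod 9]
  = -(9/7)    [QR: 9 ≡ 1 mod 4, sign kept]
  = -(2/7)    [9 ≡ 2 mod 7]
  = -(1/7)    [7 ≡ 7 mod 8 ⇒ (2/7) = +1]
  = -1    [(1/7) = 1]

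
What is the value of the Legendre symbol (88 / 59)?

(88 / 59)
  = (29 / 59)    [88 ≡ 29 mod 59]
  = (59 / 29)    [QR: 29 ≡ 1 mod 4, sign kept]
  = (1 / 29)    [59 ≡ 1 mod 29]
  = 1    [(1 / 29) = 1]

1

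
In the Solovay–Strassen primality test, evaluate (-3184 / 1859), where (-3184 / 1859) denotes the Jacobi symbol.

-1

Pull out -1: (-3184 / 1859) = (-1 / 1859)·(3184 / 1859). Since 1859 ≡ 3 (mod 4), (-1 / 1859) = -1. Now have -(3184 / 1859).
Reduce the numerator: 3184 ≡ 1325 (mod 1859), so (3184 / 1859) = (1325 / 1859).
1325 ≡ 1 (mod 4), so quadratic reciprocity gives (1325 / 1859) = (1859 / 1325). Reduce: 1859 ≡ 534 (mod 1325). Now have -(534 / 1325).
Factor out 2: 534 = 2·267. Since 1325 ≡ 5 (mod 8), (2 / 1325) = -1. Now have (267 / 1325).
1325 ≡ 1 (mod 4), so quadratic reciprocity gives (267 / 1325) = (1325 / 267). Reduce: 1325 ≡ 257 (mod 267). Now have (257 / 267).
257 ≡ 1 (mod 4), so quadratic reciprocity gives (257 / 267) = (267 / 257). Reduce: 267 ≡ 10 (mod 257). Now have (10 / 257).
Factor out 2: 10 = 2·5. Since 257 ≡ 1 (mod 8), (2 / 257) = +1. Now have (5 / 257).
5 ≡ 1 (mod 4), so quadratic reciprocity gives (5 / 257) = (257 / 5). Reduce: 257 ≡ 2 (mod 5). Now have (2 / 5).
Factor out 2: 2 = 2. Since 5 ≡ 5 (mod 8), (2 / 5) = -1. Now have -(1 / 5).
(1 / 5) = 1. Collecting the sign factors: -1.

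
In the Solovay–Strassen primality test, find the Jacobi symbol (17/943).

(17/943)
  = (943/17)    [QR: 17 ≡ 1 mod 4, sign kept]
  = (8/17)    [943 ≡ 8 mod 17]
  = (1/17)    [17 ≡ 1 mod 8 ⇒ (2/17)^3 = +1]
  = 1    [(1/17) = 1]

1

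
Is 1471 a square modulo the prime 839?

no

Reduce the numerator: 1471 ≡ 632 (mod 839), so (1471/839) = (632/839).
Factor out 2: 632 = 2^3·79. Since 839 ≡ 7 (mod 8), (2/839) = +1, and (2/839)^3 = +1. Now have (79/839).
Both 79 ≡ 3 and 839 ≡ 3 (mod 4), so reciprocity gives (79/839) = -(839/79). Reduce: 839 ≡ 49 (mod 79). Now have -(49/79).
49 ≡ 1 (mod 4), so quadratic reciprocity gives (49/79) = (79/49). Reduce: 79 ≡ 30 (mod 49). Now have -(30/49).
Factor out 2: 30 = 2·15. Since 49 ≡ 1 (mod 8), (2/49) = +1. Now have -(15/49).
49 ≡ 1 (mod 4), so quadratic reciprocity gives (15/49) = (49/15). Reduce: 49 ≡ 4 (mod 15). Now have -(4/15).
Factor out 2: 4 = 2^2. Since 15 ≡ 7 (mod 8), (2/15) = +1, and (2/15)^2 = +1. Now have -(1/15).
(1/15) = 1. Collecting the sign factors: -1.
The Legendre symbol is -1, so x^2 ≡ 1471 (mod 839) has no solution.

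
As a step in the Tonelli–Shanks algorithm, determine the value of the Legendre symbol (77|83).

(77|83)
  = (83|77)    [QR: 77 ≡ 1 mod 4, sign kept]
  = (6|77)    [83 ≡ 6 mod 77]
  = -(3|77)    [77 ≡ 5 mod 8 ⇒ (2|77) = -1]
  = -(77|3)    [QR: 77 ≡ 1 mod 4, sign kept]
  = -(2|3)    [77 ≡ 2 mod 3]
  = (1|3)    [3 ≡ 3 mod 8 ⇒ (2|3) = -1]
  = 1    [(1|3) = 1]

1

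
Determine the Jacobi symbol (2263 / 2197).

(2263 / 2197)
  = (66 / 2197)    [2263 ≡ 66 mod 2197]
  = -(33 / 2197)    [2197 ≡ 5 mod 8 ⇒ (2 / 2197) = -1]
  = -(2197 / 33)    [QR: 33 ≡ 1 mod 4, sign kept]
  = -(19 / 33)    [2197 ≡ 19 mod 33]
  = -(33 / 19)    [QR: 33 ≡ 1 mod 4, sign kept]
  = -(14 / 19)    [33 ≡ 14 mod 19]
  = (7 / 19)    [19 ≡ 3 mod 8 ⇒ (2 / 19) = -1]
  = -(19 / 7)    [QR: both ≡ 3 mod 4, sign flips]
  = -(5 / 7)    [19 ≡ 5 mod 7]
  = -(7 / 5)    [QR: 5 ≡ 1 mod 4, sign kept]
  = -(2 / 5)    [7 ≡ 2 mod 5]
  = (1 / 5)    [5 ≡ 5 mod 8 ⇒ (2 / 5) = -1]
  = 1    [(1 / 5) = 1]

1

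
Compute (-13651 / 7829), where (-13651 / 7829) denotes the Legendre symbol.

-1

Pull out -1: (-13651 / 7829) = (-1 / 7829)·(13651 / 7829). Since 7829 ≡ 1 (mod 4), (-1 / 7829) = +1. Now have (13651 / 7829).
Reduce the numerator: 13651 ≡ 5822 (mod 7829), so (13651 / 7829) = (5822 / 7829).
Factor out 2: 5822 = 2·2911. Since 7829 ≡ 5 (mod 8), (2 / 7829) = -1. Now have -(2911 / 7829).
7829 ≡ 1 (mod 4), so quadratic reciprocity gives (2911 / 7829) = (7829 / 2911). Reduce: 7829 ≡ 2007 (mod 2911). Now have -(2007 / 2911).
Both 2007 ≡ 3 and 2911 ≡ 3 (mod 4), so reciprocity gives (2007 / 2911) = -(2911 / 2007). Reduce: 2911 ≡ 904 (mod 2007). Now have (904 / 2007).
Factor out 2: 904 = 2^3·113. Since 2007 ≡ 7 (mod 8), (2 / 2007) = +1, and (2 / 2007)^3 = +1. Now have (113 / 2007).
113 ≡ 1 (mod 4), so quadratic reciprocity gives (113 / 2007) = (2007 / 113). Reduce: 2007 ≡ 86 (mod 113). Now have (86 / 113).
Factor out 2: 86 = 2·43. Since 113 ≡ 1 (mod 8), (2 / 113) = +1. Now have (43 / 113).
113 ≡ 1 (mod 4), so quadratic reciprocity gives (43 / 113) = (113 / 43). Reduce: 113 ≡ 27 (mod 43). Now have (27 / 43).
Both 27 ≡ 3 and 43 ≡ 3 (mod 4), so reciprocity gives (27 / 43) = -(43 / 27). Reduce: 43 ≡ 16 (mod 27). Now have -(16 / 27).
Factor out 2: 16 = 2^4. Since 27 ≡ 3 (mod 8), (2 / 27) = -1, and (2 / 27)^4 = +1. Now have -(1 / 27).
(1 / 27) = 1. Collecting the sign factors: -1.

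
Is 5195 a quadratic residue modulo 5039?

(5195|5039)
  = (156|5039)    [5195 ≡ 156 mod 5039]
  = (39|5039)    [5039 ≡ 7 mod 8 ⇒ (2|5039)^2 = +1]
  = -(5039|39)    [QR: both ≡ 3 mod 4, sign flips]
  = -(8|39)    [5039 ≡ 8 mod 39]
  = -(1|39)    [39 ≡ 7 mod 8 ⇒ (2|39)^3 = +1]
  = -1    [(1|39) = 1]
The Legendre symbol is -1, so x^2 ≡ 5195 (mod 5039) has no solution.

no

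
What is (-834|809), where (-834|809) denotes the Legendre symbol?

Pull out -1: (-834|809) = (-1|809)·(834|809). Since 809 ≡ 1 (mod 4), (-1|809) = +1. Now have (834|809).
Reduce the numerator: 834 ≡ 25 (mod 809), so (834|809) = (25|809).
25 ≡ 1 (mod 4), so quadratic reciprocity gives (25|809) = (809|25). Reduce: 809 ≡ 9 (mod 25). Now have (9|25).
9 ≡ 1 (mod 4), so quadratic reciprocity gives (9|25) = (25|9). Reduce: 25 ≡ 7 (mod 9). Now have (7|9).
9 ≡ 1 (mod 4), so quadratic reciprocity gives (7|9) = (9|7). Reduce: 9 ≡ 2 (mod 7). Now have (2|7).
Factor out 2: 2 = 2. Since 7 ≡ 7 (mod 8), (2|7) = +1. Now have (1|7).
(1|7) = 1. Collecting the sign factors: 1.

1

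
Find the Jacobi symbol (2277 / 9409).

1

2277 ≡ 1 (mod 4), so quadratic reciprocity gives (2277 / 9409) = (9409 / 2277). Reduce: 9409 ≡ 301 (mod 2277). Now have (301 / 2277).
301 ≡ 1 (mod 4), so quadratic reciprocity gives (301 / 2277) = (2277 / 301). Reduce: 2277 ≡ 170 (mod 301). Now have (170 / 301).
Factor out 2: 170 = 2·85. Since 301 ≡ 5 (mod 8), (2 / 301) = -1. Now have -(85 / 301).
85 ≡ 1 (mod 4), so quadratic reciprocity gives (85 / 301) = (301 / 85). Reduce: 301 ≡ 46 (mod 85). Now have -(46 / 85).
Factor out 2: 46 = 2·23. Since 85 ≡ 5 (mod 8), (2 / 85) = -1. Now have (23 / 85).
85 ≡ 1 (mod 4), so quadratic reciprocity gives (23 / 85) = (85 / 23). Reduce: 85 ≡ 16 (mod 23). Now have (16 / 23).
Factor out 2: 16 = 2^4. Since 23 ≡ 7 (mod 8), (2 / 23) = +1, and (2 / 23)^4 = +1. Now have (1 / 23).
(1 / 23) = 1. Collecting the sign factors: 1.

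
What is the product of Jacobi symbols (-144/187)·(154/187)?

By multiplicativity, (-144·154/187) = (-144/187)·(154/187).
First factor (-144/187):
Reduce the numerator: -144 ≡ 43 (mod 187), so (-144/187) = (43/187).
Both 43 ≡ 3 and 187 ≡ 3 (mod 4), so reciprocity gives (43/187) = -(187/43). Reduce: 187 ≡ 15 (mod 43). Now have -(15/43).
Both 15 ≡ 3 and 43 ≡ 3 (mod 4), so reciprocity gives (15/43) = -(43/15). Reduce: 43 ≡ 13 (mod 15). Now have (13/15).
13 ≡ 1 (mod 4), so quadratic reciprocity gives (13/15) = (15/13). Reduce: 15 ≡ 2 (mod 13). Now have (2/13).
Factor out 2: 2 = 2. Since 13 ≡ 5 (mod 8), (2/13) = -1. Now have -(1/13).
(1/13) = 1. Collecting the sign factors: -1.
Second factor (154/187):
Factor out 2: 154 = 2·77. Since 187 ≡ 3 (mod 8), (2/187) = -1. Now have -(77/187).
77 ≡ 1 (mod 4), so quadratic reciprocity gives (77/187) = (187/77). Reduce: 187 ≡ 33 (mod 77). Now have -(33/77).
33 ≡ 1 (mod 4), so quadratic reciprocity gives (33/77) = (77/33). Reduce: 77 ≡ 11 (mod 33). Now have -(11/33).
33 ≡ 1 (mod 4), so quadratic reciprocity gives (11/33) = (33/11). Reduce: 33 ≡ 0 (mod 11). Now have -(0/11).
The numerator is now 0 with denominator 11 > 1: the symbol is 0.
Product: (-1)·(0) = 0.

0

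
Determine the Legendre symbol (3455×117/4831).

-1

By multiplicativity, (3455·117/4831) = (3455/4831)·(117/4831).
First factor (3455/4831):
Both 3455 ≡ 3 and 4831 ≡ 3 (mod 4), so reciprocity gives (3455/4831) = -(4831/3455). Reduce: 4831 ≡ 1376 (mod 3455). Now have -(1376/3455).
Factor out 2: 1376 = 2^5·43. Since 3455 ≡ 7 (mod 8), (2/3455) = +1, and (2/3455)^5 = +1. Now have -(43/3455).
Both 43 ≡ 3 and 3455 ≡ 3 (mod 4), so reciprocity gives (43/3455) = -(3455/43). Reduce: 3455 ≡ 15 (mod 43). Now have (15/43).
Both 15 ≡ 3 and 43 ≡ 3 (mod 4), so reciprocity gives (15/43) = -(43/15). Reduce: 43 ≡ 13 (mod 15). Now have -(13/15).
13 ≡ 1 (mod 4), so quadratic reciprocity gives (13/15) = (15/13). Reduce: 15 ≡ 2 (mod 13). Now have -(2/13).
Factor out 2: 2 = 2. Since 13 ≡ 5 (mod 8), (2/13) = -1. Now have (1/13).
(1/13) = 1. Collecting the sign factors: 1.
Second factor (117/4831):
117 ≡ 1 (mod 4), so quadratic reciprocity gives (117/4831) = (4831/117). Reduce: 4831 ≡ 34 (mod 117). Now have (34/117).
Factor out 2: 34 = 2·17. Since 117 ≡ 5 (mod 8), (2/117) = -1. Now have -(17/117).
17 ≡ 1 (mod 4), so quadratic reciprocity gives (17/117) = (117/17). Reduce: 117 ≡ 15 (mod 17). Now have -(15/17).
17 ≡ 1 (mod 4), so quadratic reciprocity gives (15/17) = (17/15). Reduce: 17 ≡ 2 (mod 15). Now have -(2/15).
Factor out 2: 2 = 2. Since 15 ≡ 7 (mod 8), (2/15) = +1. Now have -(1/15).
(1/15) = 1. Collecting the sign factors: -1.
Product: (1)·(-1) = -1.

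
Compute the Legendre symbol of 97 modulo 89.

1

(97 / 89)
  = (8 / 89)    [97 ≡ 8 mod 89]
  = (1 / 89)    [89 ≡ 1 mod 8 ⇒ (2 / 89)^3 = +1]
  = 1    [(1 / 89) = 1]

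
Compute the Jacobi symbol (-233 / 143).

(-233 / 143)
  = (53 / 143)    [-233 ≡ 53 mod 143]
  = (143 / 53)    [QR: 53 ≡ 1 mod 4, sign kept]
  = (37 / 53)    [143 ≡ 37 mod 53]
  = (53 / 37)    [QR: 37 ≡ 1 mod 4, sign kept]
  = (16 / 37)    [53 ≡ 16 mod 37]
  = (1 / 37)    [37 ≡ 5 mod 8 ⇒ (2 / 37)^4 = +1]
  = 1    [(1 / 37) = 1]

1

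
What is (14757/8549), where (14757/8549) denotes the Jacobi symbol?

-1

(14757/8549)
  = (6208/8549)    [14757 ≡ 6208 mod 8549]
  = (97/8549)    [8549 ≡ 5 mod 8 ⇒ (2/8549)^6 = +1]
  = (8549/97)    [QR: 97 ≡ 1 mod 4, sign kept]
  = (13/97)    [8549 ≡ 13 mod 97]
  = (97/13)    [QR: 13 ≡ 1 mod 4, sign kept]
  = (6/13)    [97 ≡ 6 mod 13]
  = -(3/13)    [13 ≡ 5 mod 8 ⇒ (2/13) = -1]
  = -(13/3)    [QR: 13 ≡ 1 mod 4, sign kept]
  = -(1/3)    [13 ≡ 1 mod 3]
  = -1    [(1/3) = 1]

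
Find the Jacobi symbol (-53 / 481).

(-53 / 481)
  = (53 / 481)    [481 ≡ 1 mod 4 ⇒ (-1 / 481) = +1]
  = (481 / 53)    [QR: 53 ≡ 1 mod 4, sign kept]
  = (4 / 53)    [481 ≡ 4 mod 53]
  = (1 / 53)    [53 ≡ 5 mod 8 ⇒ (2 / 53)^2 = +1]
  = 1    [(1 / 53) = 1]

1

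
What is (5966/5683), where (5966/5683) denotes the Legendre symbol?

-1

(5966/5683)
  = (283/5683)    [5966 ≡ 283 mod 5683]
  = -(5683/283)    [QR: both ≡ 3 mod 4, sign flips]
  = -(23/283)    [5683 ≡ 23 mod 283]
  = (283/23)    [QR: both ≡ 3 mod 4, sign flips]
  = (7/23)    [283 ≡ 7 mod 23]
  = -(23/7)    [QR: both ≡ 3 mod 4, sign flips]
  = -(2/7)    [23 ≡ 2 mod 7]
  = -(1/7)    [7 ≡ 7 mod 8 ⇒ (2/7) = +1]
  = -1    [(1/7) = 1]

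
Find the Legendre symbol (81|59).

Reduce the numerator: 81 ≡ 22 (mod 59), so (81|59) = (22|59).
Factor out 2: 22 = 2·11. Since 59 ≡ 3 (mod 8), (2|59) = -1. Now have -(11|59).
Both 11 ≡ 3 and 59 ≡ 3 (mod 4), so reciprocity gives (11|59) = -(59|11). Reduce: 59 ≡ 4 (mod 11). Now have (4|11).
Factor out 2: 4 = 2^2. Since 11 ≡ 3 (mod 8), (2|11) = -1, and (2|11)^2 = +1. Now have (1|11).
(1|11) = 1. Collecting the sign factors: 1.

1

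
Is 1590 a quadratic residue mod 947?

yes

(1590/947)
  = (643/947)    [1590 ≡ 643 mod 947]
  = -(947/643)    [QR: both ≡ 3 mod 4, sign flips]
  = -(304/643)    [947 ≡ 304 mod 643]
  = -(19/643)    [643 ≡ 3 mod 8 ⇒ (2/643)^4 = +1]
  = (643/19)    [QR: both ≡ 3 mod 4, sign flips]
  = (16/19)    [643 ≡ 16 mod 19]
  = (1/19)    [19 ≡ 3 mod 8 ⇒ (2/19)^4 = +1]
  = 1    [(1/19) = 1]
The Legendre symbol is 1, so x^2 ≡ 1590 (mod 947) has solution.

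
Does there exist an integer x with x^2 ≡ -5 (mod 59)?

(-5|59)
  = (54|59)    [-5 ≡ 54 mod 59]
  = -(27|59)    [59 ≡ 3 mod 8 ⇒ (2|59) = -1]
  = (59|27)    [QR: both ≡ 3 mod 4, sign flips]
  = (5|27)    [59 ≡ 5 mod 27]
  = (27|5)    [QR: 5 ≡ 1 mod 4, sign kept]
  = (2|5)    [27 ≡ 2 mod 5]
  = -(1|5)    [5 ≡ 5 mod 8 ⇒ (2|5) = -1]
  = -1    [(1|5) = 1]
(-5|59) = -1, and 59 is prime, so -5 is not a quadratic residue mod 59.

no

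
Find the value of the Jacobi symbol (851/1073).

0

(851/1073)
  = (1073/851)    [QR: 1073 ≡ 1 mod 4, sign kept]
  = (222/851)    [1073 ≡ 222 mod 851]
  = -(111/851)    [851 ≡ 3 mod 8 ⇒ (2/851) = -1]
  = (851/111)    [QR: both ≡ 3 mod 4, sign flips]
  = (74/111)    [851 ≡ 74 mod 111]
  = (37/111)    [111 ≡ 7 mod 8 ⇒ (2/111) = +1]
  = (111/37)    [QR: 37 ≡ 1 mod 4, sign kept]
  = (0/37)    [111 ≡ 0 mod 37]
  = 0    [numerator 0, gcd > 1]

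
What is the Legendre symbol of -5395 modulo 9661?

-1

(-5395|9661)
  = (5395|9661)    [9661 ≡ 1 mod 4 ⇒ (-1|9661) = +1]
  = (9661|5395)    [QR: 9661 ≡ 1 mod 4, sign kept]
  = (4266|5395)    [9661 ≡ 4266 mod 5395]
  = -(2133|5395)    [5395 ≡ 3 mod 8 ⇒ (2|5395) = -1]
  = -(5395|2133)    [QR: 2133 ≡ 1 mod 4, sign kept]
  = -(1129|2133)    [5395 ≡ 1129 mod 2133]
  = -(2133|1129)    [QR: 1129 ≡ 1 mod 4, sign kept]
  = -(1004|1129)    [2133 ≡ 1004 mod 1129]
  = -(251|1129)    [1129 ≡ 1 mod 8 ⇒ (2|1129)^2 = +1]
  = -(1129|251)    [QR: 1129 ≡ 1 mod 4, sign kept]
  = -(125|251)    [1129 ≡ 125 mod 251]
  = -(251|125)    [QR: 125 ≡ 1 mod 4, sign kept]
  = -(1|125)    [251 ≡ 1 mod 125]
  = -1    [(1|125) = 1]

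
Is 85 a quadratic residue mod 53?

no

(85|53)
  = (32|53)    [85 ≡ 32 mod 53]
  = -(1|53)    [53 ≡ 5 mod 8 ⇒ (2|53)^5 = -1]
  = -1    [(1|53) = 1]
(85|53) = -1, and 53 is prime, so 85 is not a quadratic residue mod 53.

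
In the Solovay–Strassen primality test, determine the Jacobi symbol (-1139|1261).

-1

(-1139|1261)
  = (122|1261)    [-1139 ≡ 122 mod 1261]
  = -(61|1261)    [1261 ≡ 5 mod 8 ⇒ (2|1261) = -1]
  = -(1261|61)    [QR: 61 ≡ 1 mod 4, sign kept]
  = -(41|61)    [1261 ≡ 41 mod 61]
  = -(61|41)    [QR: 41 ≡ 1 mod 4, sign kept]
  = -(20|41)    [61 ≡ 20 mod 41]
  = -(5|41)    [41 ≡ 1 mod 8 ⇒ (2|41)^2 = +1]
  = -(41|5)    [QR: 5 ≡ 1 mod 4, sign kept]
  = -(1|5)    [41 ≡ 1 mod 5]
  = -1    [(1|5) = 1]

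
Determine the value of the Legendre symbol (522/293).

1

Reduce the numerator: 522 ≡ 229 (mod 293), so (522/293) = (229/293).
229 ≡ 1 (mod 4), so quadratic reciprocity gives (229/293) = (293/229). Reduce: 293 ≡ 64 (mod 229). Now have (64/229).
Factor out 2: 64 = 2^6. Since 229 ≡ 5 (mod 8), (2/229) = -1, and (2/229)^6 = +1. Now have (1/229).
(1/229) = 1. Collecting the sign factors: 1.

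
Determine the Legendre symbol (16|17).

1

(16|17)
  = (1|17)    [17 ≡ 1 mod 8 ⇒ (2|17)^4 = +1]
  = 1    [(1|17) = 1]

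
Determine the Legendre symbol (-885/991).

1

(-885/991)
  = (106/991)    [-885 ≡ 106 mod 991]
  = (53/991)    [991 ≡ 7 mod 8 ⇒ (2/991) = +1]
  = (991/53)    [QR: 53 ≡ 1 mod 4, sign kept]
  = (37/53)    [991 ≡ 37 mod 53]
  = (53/37)    [QR: 37 ≡ 1 mod 4, sign kept]
  = (16/37)    [53 ≡ 16 mod 37]
  = (1/37)    [37 ≡ 5 mod 8 ⇒ (2/37)^4 = +1]
  = 1    [(1/37) = 1]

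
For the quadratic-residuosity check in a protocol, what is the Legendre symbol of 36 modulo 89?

1

Factor out 2: 36 = 2^2·9. Since 89 ≡ 1 (mod 8), (2/89) = +1, and (2/89)^2 = +1. Now have (9/89).
9 ≡ 1 (mod 4), so quadratic reciprocity gives (9/89) = (89/9). Reduce: 89 ≡ 8 (mod 9). Now have (8/9).
Factor out 2: 8 = 2^3. Since 9 ≡ 1 (mod 8), (2/9) = +1, and (2/9)^3 = +1. Now have (1/9).
(1/9) = 1. Collecting the sign factors: 1.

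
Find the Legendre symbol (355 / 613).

-1

(355 / 613)
  = (613 / 355)    [QR: 613 ≡ 1 mod 4, sign kept]
  = (258 / 355)    [613 ≡ 258 mod 355]
  = -(129 / 355)    [355 ≡ 3 mod 8 ⇒ (2 / 355) = -1]
  = -(355 / 129)    [QR: 129 ≡ 1 mod 4, sign kept]
  = -(97 / 129)    [355 ≡ 97 mod 129]
  = -(129 / 97)    [QR: 97 ≡ 1 mod 4, sign kept]
  = -(32 / 97)    [129 ≡ 32 mod 97]
  = -(1 / 97)    [97 ≡ 1 mod 8 ⇒ (2 / 97)^5 = +1]
  = -1    [(1 / 97) = 1]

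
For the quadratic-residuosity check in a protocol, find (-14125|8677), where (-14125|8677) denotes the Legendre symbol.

1

Reduce the numerator: -14125 ≡ 3229 (mod 8677), so (-14125|8677) = (3229|8677).
3229 ≡ 1 (mod 4), so quadratic reciprocity gives (3229|8677) = (8677|3229). Reduce: 8677 ≡ 2219 (mod 3229). Now have (2219|3229).
3229 ≡ 1 (mod 4), so quadratic reciprocity gives (2219|3229) = (3229|2219). Reduce: 3229 ≡ 1010 (mod 2219). Now have (1010|2219).
Factor out 2: 1010 = 2·505. Since 2219 ≡ 3 (mod 8), (2|2219) = -1. Now have -(505|2219).
505 ≡ 1 (mod 4), so quadratic reciprocity gives (505|2219) = (2219|505). Reduce: 2219 ≡ 199 (mod 505). Now have -(199|505).
505 ≡ 1 (mod 4), so quadratic reciprocity gives (199|505) = (505|199). Reduce: 505 ≡ 107 (mod 199). Now have -(107|199).
Both 107 ≡ 3 and 199 ≡ 3 (mod 4), so reciprocity gives (107|199) = -(199|107). Reduce: 199 ≡ 92 (mod 107). Now have (92|107).
Factor out 2: 92 = 2^2·23. Since 107 ≡ 3 (mod 8), (2|107) = -1, and (2|107)^2 = +1. Now have (23|107).
Both 23 ≡ 3 and 107 ≡ 3 (mod 4), so reciprocity gives (23|107) = -(107|23). Reduce: 107 ≡ 15 (mod 23). Now have -(15|23).
Both 15 ≡ 3 and 23 ≡ 3 (mod 4), so reciprocity gives (15|23) = -(23|15). Reduce: 23 ≡ 8 (mod 15). Now have (8|15).
Factor out 2: 8 = 2^3. Since 15 ≡ 7 (mod 8), (2|15) = +1, and (2|15)^3 = +1. Now have (1|15).
(1|15) = 1. Collecting the sign factors: 1.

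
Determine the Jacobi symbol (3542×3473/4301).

By multiplicativity, (3542·3473/4301) = (3542/4301)·(3473/4301).
First factor (3542/4301):
Factor out 2: 3542 = 2·1771. Since 4301 ≡ 5 (mod 8), (2/4301) = -1. Now have -(1771/4301).
4301 ≡ 1 (mod 4), so quadratic reciprocity gives (1771/4301) = (4301/1771). Reduce: 4301 ≡ 759 (mod 1771). Now have -(759/1771).
Both 759 ≡ 3 and 1771 ≡ 3 (mod 4), so reciprocity gives (759/1771) = -(1771/759). Reduce: 1771 ≡ 253 (mod 759). Now have (253/759).
253 ≡ 1 (mod 4), so quadratic reciprocity gives (253/759) = (759/253). Reduce: 759 ≡ 0 (mod 253). Now have (0/253).
The numerator is now 0 with denominator 253 > 1: the symbol is 0.
Second factor (3473/4301):
3473 ≡ 1 (mod 4), so quadratic reciprocity gives (3473/4301) = (4301/3473). Reduce: 4301 ≡ 828 (mod 3473). Now have (828/3473).
Factor out 2: 828 = 2^2·207. Since 3473 ≡ 1 (mod 8), (2/3473) = +1, and (2/3473)^2 = +1. Now have (207/3473).
3473 ≡ 1 (mod 4), so quadratic reciprocity gives (207/3473) = (3473/207). Reduce: 3473 ≡ 161 (mod 207). Now have (161/207).
161 ≡ 1 (mod 4), so quadratic reciprocity gives (161/207) = (207/161). Reduce: 207 ≡ 46 (mod 161). Now have (46/161).
Factor out 2: 46 = 2·23. Since 161 ≡ 1 (mod 8), (2/161) = +1. Now have (23/161).
161 ≡ 1 (mod 4), so quadratic reciprocity gives (23/161) = (161/23). Reduce: 161 ≡ 0 (mod 23). Now have (0/23).
The numerator is now 0 with denominator 23 > 1: the symbol is 0.
Product: (0)·(0) = 0.

0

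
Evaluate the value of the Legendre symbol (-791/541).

-1

(-791/541)
  = (291/541)    [-791 ≡ 291 mod 541]
  = (541/291)    [QR: 541 ≡ 1 mod 4, sign kept]
  = (250/291)    [541 ≡ 250 mod 291]
  = -(125/291)    [291 ≡ 3 mod 8 ⇒ (2/291) = -1]
  = -(291/125)    [QR: 125 ≡ 1 mod 4, sign kept]
  = -(41/125)    [291 ≡ 41 mod 125]
  = -(125/41)    [QR: 41 ≡ 1 mod 4, sign kept]
  = -(2/41)    [125 ≡ 2 mod 41]
  = -(1/41)    [41 ≡ 1 mod 8 ⇒ (2/41) = +1]
  = -1    [(1/41) = 1]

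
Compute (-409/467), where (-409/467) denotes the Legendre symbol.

Reduce the numerator: -409 ≡ 58 (mod 467), so (-409/467) = (58/467).
Factor out 2: 58 = 2·29. Since 467 ≡ 3 (mod 8), (2/467) = -1. Now have -(29/467).
29 ≡ 1 (mod 4), so quadratic reciprocity gives (29/467) = (467/29). Reduce: 467 ≡ 3 (mod 29). Now have -(3/29).
29 ≡ 1 (mod 4), so quadratic reciprocity gives (3/29) = (29/3). Reduce: 29 ≡ 2 (mod 3). Now have -(2/3).
Factor out 2: 2 = 2. Since 3 ≡ 3 (mod 8), (2/3) = -1. Now have (1/3).
(1/3) = 1. Collecting the sign factors: 1.

1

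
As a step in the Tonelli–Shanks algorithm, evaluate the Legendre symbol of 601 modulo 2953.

1

(601|2953)
  = (2953|601)    [QR: 601 ≡ 1 mod 4, sign kept]
  = (549|601)    [2953 ≡ 549 mod 601]
  = (601|549)    [QR: 549 ≡ 1 mod 4, sign kept]
  = (52|549)    [601 ≡ 52 mod 549]
  = (13|549)    [549 ≡ 5 mod 8 ⇒ (2|549)^2 = +1]
  = (549|13)    [QR: 13 ≡ 1 mod 4, sign kept]
  = (3|13)    [549 ≡ 3 mod 13]
  = (13|3)    [QR: 13 ≡ 1 mod 4, sign kept]
  = (1|3)    [13 ≡ 1 mod 3]
  = 1    [(1|3) = 1]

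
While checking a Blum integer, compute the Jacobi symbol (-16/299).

-1

Reduce the numerator: -16 ≡ 283 (mod 299), so (-16/299) = (283/299).
Both 283 ≡ 3 and 299 ≡ 3 (mod 4), so reciprocity gives (283/299) = -(299/283). Reduce: 299 ≡ 16 (mod 283). Now have -(16/283).
Factor out 2: 16 = 2^4. Since 283 ≡ 3 (mod 8), (2/283) = -1, and (2/283)^4 = +1. Now have -(1/283).
(1/283) = 1. Collecting the sign factors: -1.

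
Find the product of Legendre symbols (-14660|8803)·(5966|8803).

-1

By multiplicativity, (-14660·5966|8803) = (-14660|8803)·(5966|8803).
First factor (-14660|8803):
Reduce the numerator: -14660 ≡ 2946 (mod 8803), so (-14660|8803) = (2946|8803).
Factor out 2: 2946 = 2·1473. Since 8803 ≡ 3 (mod 8), (2|8803) = -1. Now have -(1473|8803).
1473 ≡ 1 (mod 4), so quadratic reciprocity gives (1473|8803) = (8803|1473). Reduce: 8803 ≡ 1438 (mod 1473). Now have -(1438|1473).
Factor out 2: 1438 = 2·719. Since 1473 ≡ 1 (mod 8), (2|1473) = +1. Now have -(719|1473).
1473 ≡ 1 (mod 4), so quadratic reciprocity gives (719|1473) = (1473|719). Reduce: 1473 ≡ 35 (mod 719). Now have -(35|719).
Both 35 ≡ 3 and 719 ≡ 3 (mod 4), so reciprocity gives (35|719) = -(719|35). Reduce: 719 ≡ 19 (mod 35). Now have (19|35).
Both 19 ≡ 3 and 35 ≡ 3 (mod 4), so reciprocity gives (19|35) = -(35|19). Reduce: 35 ≡ 16 (mod 19). Now have -(16|19).
Factor out 2: 16 = 2^4. Since 19 ≡ 3 (mod 8), (2|19) = -1, and (2|19)^4 = +1. Now have -(1|19).
(1|19) = 1. Collecting the sign factors: -1.
Second factor (5966|8803):
Factor out 2: 5966 = 2·2983. Since 8803 ≡ 3 (mod 8), (2|8803) = -1. Now have -(2983|8803).
Both 2983 ≡ 3 and 8803 ≡ 3 (mod 4), so reciprocity gives (2983|8803) = -(8803|2983). Reduce: 8803 ≡ 2837 (mod 2983). Now have (2837|2983).
2837 ≡ 1 (mod 4), so quadratic reciprocity gives (2837|2983) = (2983|2837). Reduce: 2983 ≡ 146 (mod 2837). Now have (146|2837).
Factor out 2: 146 = 2·73. Since 2837 ≡ 5 (mod 8), (2|2837) = -1. Now have -(73|2837).
73 ≡ 1 (mod 4), so quadratic reciprocity gives (73|2837) = (2837|73). Reduce: 2837 ≡ 63 (mod 73). Now have -(63|73).
73 ≡ 1 (mod 4), so quadratic reciprocity gives (63|73) = (73|63). Reduce: 73 ≡ 10 (mod 63). Now have -(10|63).
Factor out 2: 10 = 2·5. Since 63 ≡ 7 (mod 8), (2|63) = +1. Now have -(5|63).
5 ≡ 1 (mod 4), so quadratic reciprocity gives (5|63) = (63|5). Reduce: 63 ≡ 3 (mod 5). Now have -(3|5).
5 ≡ 1 (mod 4), so quadratic reciprocity gives (3|5) = (5|3). Reduce: 5 ≡ 2 (mod 3). Now have -(2|3).
Factor out 2: 2 = 2. Since 3 ≡ 3 (mod 8), (2|3) = -1. Now have (1|3).
(1|3) = 1. Collecting the sign factors: 1.
Product: (-1)·(1) = -1.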